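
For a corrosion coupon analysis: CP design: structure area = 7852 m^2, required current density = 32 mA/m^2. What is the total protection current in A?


I = area * current density, then convert mA → A (÷1000)
I = 7852 * 32 / 1000 = 251.26 A

251.26 A


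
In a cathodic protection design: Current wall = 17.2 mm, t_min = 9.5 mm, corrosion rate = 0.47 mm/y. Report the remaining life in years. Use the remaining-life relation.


Apply the remaining-life relation: RL = (t_current − t_min) / CR
RL = (17.2 − 9.5) / 0.47 = 7.7 / 0.47 = 16.4 years

16.4 years


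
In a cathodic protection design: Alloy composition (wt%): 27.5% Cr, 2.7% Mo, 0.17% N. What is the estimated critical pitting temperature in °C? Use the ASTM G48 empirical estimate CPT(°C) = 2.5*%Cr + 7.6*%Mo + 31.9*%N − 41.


Apply the ASTM G48 empirical CPT estimate: CPT(°C) = 2.5*%Cr + 7.6*%Mo + 31.9*%N − 41
2.5*27.5 = 68.75; 7.6*2.7 = 20.52; 31.9*0.17 = 5.423
CPT = 68.75 + 20.52 + 5.423 − 41 = 53.693 °C
Rounded to 0.1 °C: CPT ≈ 53.7 °C

53.7 °C


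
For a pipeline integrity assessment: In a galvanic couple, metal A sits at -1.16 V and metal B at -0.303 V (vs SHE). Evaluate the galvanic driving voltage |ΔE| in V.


Driving voltage is the absolute potential difference.
|ΔE| = |-1.16 − (-0.303)| = 0.857 V

0.857 V


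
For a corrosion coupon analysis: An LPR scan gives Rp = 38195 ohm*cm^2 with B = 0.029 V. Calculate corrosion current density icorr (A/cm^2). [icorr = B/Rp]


Apply the Stern-Geary relation: icorr = B / Rp
icorr = 0.029 / 38195 = 7.593×10^-7 A/cm^2

7.593×10^-7 A/cm^2


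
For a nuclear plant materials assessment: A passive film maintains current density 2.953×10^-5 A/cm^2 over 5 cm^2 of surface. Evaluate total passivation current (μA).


I = i_pass * A, then convert A → μA (×10^6)
I = 2.953×10^-5 * 5 * 10^6 = 147.65 μA

147.65 μA


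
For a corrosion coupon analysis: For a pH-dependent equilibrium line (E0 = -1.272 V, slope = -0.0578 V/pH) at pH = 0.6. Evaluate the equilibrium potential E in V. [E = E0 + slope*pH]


Apply the Pourbaix line equation: E = E0 + slope*pH
E = -1.272 + (-0.0578)*0.6 = -1.272 + (-0.03468) = -1.30668 V
Rounded to 3 decimal places: E = -1.307 V

-1.307 V


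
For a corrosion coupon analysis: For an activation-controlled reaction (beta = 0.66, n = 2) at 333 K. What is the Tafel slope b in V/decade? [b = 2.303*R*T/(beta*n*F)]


Apply the Tafel slope relation: b = 2.303*R*T/(beta*n*F)
Numerator: 2.303 * 8.314 * 333 = 6376.0
Denominator: 0.66 * 2 * 96485 = 127360.2
b = 6376.0 / 127360.2 = 0.0501 V/decade

0.0501 V/decade


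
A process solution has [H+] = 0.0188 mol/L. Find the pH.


pH = −log10[H+]
pH = −log10(0.0188) = 1.73

1.73


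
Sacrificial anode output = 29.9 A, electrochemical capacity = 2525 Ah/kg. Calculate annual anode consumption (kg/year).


Annual consumption = current * hours per year / capacity
Rate = 29.9 * 8760 / 2525 = 103.7 kg/year

103.7 kg/year


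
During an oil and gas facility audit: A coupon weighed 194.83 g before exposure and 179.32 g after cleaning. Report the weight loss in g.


Weight loss = initial − final
WL = 194.83 − 179.32 = 15.51 g

15.51 g


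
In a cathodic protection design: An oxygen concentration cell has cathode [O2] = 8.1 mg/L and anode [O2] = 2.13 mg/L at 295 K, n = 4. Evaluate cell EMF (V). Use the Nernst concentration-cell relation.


Apply the Nernst concentration-cell relation: E = (RT/nF)*ln(C_cathode/C_anode)
RT/nF = 8.314*295/(4*96485) = 0.00635495 V
ln(8.1/2.13) = 1.33574
E = 0.00635495 * 1.33574 = 0.00849 V

0.00849 V


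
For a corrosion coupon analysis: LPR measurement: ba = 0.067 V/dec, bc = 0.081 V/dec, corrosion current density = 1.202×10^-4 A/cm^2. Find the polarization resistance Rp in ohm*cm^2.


Apply the Stern-Geary equation: Rp = ba*bc / (2.303*icorr*(ba+bc))
ba*bc = 0.067*0.081 = 0.005427
ba+bc = 0.148; 2.303*icorr*(ba+bc) = 2.303*1.202×10^-4*0.148 = 4.0969449×10^-5
Rp = 0.005427 / 4.0969449×10^-5 = 132.5 ohm*cm^2

132.5 ohm*cm^2


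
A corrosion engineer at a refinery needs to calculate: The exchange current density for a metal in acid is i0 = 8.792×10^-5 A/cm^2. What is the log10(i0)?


i0 = 8.792×10^-5 A/cm^2
log10(i0) = -4.056

-4.056


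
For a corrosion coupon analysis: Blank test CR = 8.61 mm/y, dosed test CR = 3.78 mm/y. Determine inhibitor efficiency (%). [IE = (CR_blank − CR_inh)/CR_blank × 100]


Apply the inhibitor-efficiency definition: IE = (CR_blank − CR_inh)/CR_blank × 100
IE = (8.61 − 3.78) / 8.61 × 100
IE = 4.83 / 8.61 × 100 = 56.1 %

56.1 %


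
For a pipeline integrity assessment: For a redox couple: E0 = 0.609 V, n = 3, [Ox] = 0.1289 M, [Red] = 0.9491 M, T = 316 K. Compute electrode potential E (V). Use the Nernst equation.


Apply the Nernst equation: E = E0 + (RT/nF)*ln([Ox]/[Red])
Step 1: RT/nF = 8.314*316/(3*96485) = 0.00907645 V
Step 2: [Ox]/[Red] = 0.1289/0.9491 = 0.135813
Step 3: ln(0.135813) = -1.996476
Step 4: correction = 0.00907645 * -1.996476 = -0.018 V
E = 0.609 + -0.018 = 0.591 V

0.591 V


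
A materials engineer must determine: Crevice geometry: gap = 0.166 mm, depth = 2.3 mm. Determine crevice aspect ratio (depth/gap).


Aspect ratio = depth / gap
Ratio = 2.3 / 0.166 = 13.9

13.9


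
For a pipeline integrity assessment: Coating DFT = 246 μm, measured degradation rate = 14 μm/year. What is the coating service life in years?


Service life = thickness / degradation rate
Life = 246 / 14 = 17.6 years

17.6 years


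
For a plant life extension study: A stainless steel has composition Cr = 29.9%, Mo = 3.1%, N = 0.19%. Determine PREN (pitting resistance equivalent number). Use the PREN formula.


Apply the PREN formula: PREN = Cr + 3.3*Mo + 16*N
PREN = 29.9 + 3.3*3.1 + 16*0.19
PREN = 29.9 + 10.23 + 3.04 = 43.17

43.17


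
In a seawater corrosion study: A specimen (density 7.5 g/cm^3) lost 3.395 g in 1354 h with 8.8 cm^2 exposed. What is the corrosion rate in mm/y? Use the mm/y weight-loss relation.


Apply the mm/y weight-loss relation: CR = 87600 * W / (D * A * T)
Numerator: 87600 * 3.395 = 297402.0
Denominator: 7.5 * 8.8 * 1354 = 89364.0
CR = 297402.0 / 89364.0 = 3.328 mm/y

3.328 mm/y


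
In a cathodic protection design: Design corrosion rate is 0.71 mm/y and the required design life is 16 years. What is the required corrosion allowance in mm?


Corrosion allowance = CR × design life
CA = 0.71 * 16 = 11.36 mm

11.36 mm


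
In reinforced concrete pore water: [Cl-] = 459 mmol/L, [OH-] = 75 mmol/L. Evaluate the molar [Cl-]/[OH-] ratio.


Threshold parameter = [Cl-] / [OH-] (molar basis; both in mmol/L, so units cancel)
Ratio = 459 / 75 = 6.12

6.12


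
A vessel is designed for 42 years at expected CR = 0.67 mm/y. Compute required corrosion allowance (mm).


Corrosion allowance = CR × design life
CA = 0.67 * 42 = 28.14 mm

28.14 mm


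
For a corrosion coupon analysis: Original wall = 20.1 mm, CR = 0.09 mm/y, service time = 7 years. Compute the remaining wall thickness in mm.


Remaining wall = original − CR × time
t = 20.1 − 0.09*7 = 20.1 − 0.63 = 19.47 mm

19.47 mm


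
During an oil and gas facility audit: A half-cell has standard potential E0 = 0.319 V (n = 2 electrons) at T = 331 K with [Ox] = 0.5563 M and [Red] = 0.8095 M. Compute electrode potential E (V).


Apply the Nernst equation: E = E0 + (RT/nF)*ln([Ox]/[Red])
Step 1: RT/nF = 8.314*331/(2*96485) = 0.01426094 V
Step 2: [Ox]/[Red] = 0.5563/0.8095 = 0.687214
Step 3: ln(0.687214) = -0.37511
Step 4: correction = 0.01426094 * -0.37511 = -0.0053 V
E = 0.319 + -0.0053 = 0.3137 V

0.3137 V


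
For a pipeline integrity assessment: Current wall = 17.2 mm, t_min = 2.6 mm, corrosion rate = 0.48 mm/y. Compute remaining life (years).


Apply the remaining-life relation: RL = (t_current − t_min) / CR
RL = (17.2 − 2.6) / 0.48 = 14.6 / 0.48 = 30.4 years

30.4 years


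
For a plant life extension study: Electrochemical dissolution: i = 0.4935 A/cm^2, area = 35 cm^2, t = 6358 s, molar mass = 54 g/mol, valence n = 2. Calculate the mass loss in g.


Apply Faraday's law: m = i*A*t*M / (n*F)
Total charge passed Q = i*A*t = 0.4935*35*6358 = 109818.555 C
m = Q*M/(n*F) = 109818.555*54/(2*96485) = 30.7312 g

30.7312 g


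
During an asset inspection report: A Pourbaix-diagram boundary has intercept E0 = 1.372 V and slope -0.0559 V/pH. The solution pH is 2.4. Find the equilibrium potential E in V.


Apply the Pourbaix line equation: E = E0 + slope*pH
E = 1.372 + (-0.0559)*2.4 = 1.372 + (-0.13416) = 1.23784 V
Rounded to 4 decimal places: E = 1.2378 V

1.2378 V


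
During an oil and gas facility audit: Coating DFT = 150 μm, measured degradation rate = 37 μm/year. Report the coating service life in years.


Service life = thickness / degradation rate
Life = 150 / 37 = 4.1 years

4.1 years


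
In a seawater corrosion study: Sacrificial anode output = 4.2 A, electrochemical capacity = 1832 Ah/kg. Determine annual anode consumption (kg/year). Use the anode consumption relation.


Annual consumption = current * hours per year / capacity
Rate = 4.2 * 8760 / 1832 = 20.1 kg/year

20.1 kg/year


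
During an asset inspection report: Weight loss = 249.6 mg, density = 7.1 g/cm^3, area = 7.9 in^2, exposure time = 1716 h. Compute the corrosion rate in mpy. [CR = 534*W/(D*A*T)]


Apply the mpy weight-loss relation: CR = 534 * W / (D * A * T)
Numerator: 534 * 249.6 = 133286.4
Denominator: 7.1 * 7.9 * 1716 = 96250.44
CR = 133286.4 / 96250.44 = 1.38479 mpy

1.38479 mpy


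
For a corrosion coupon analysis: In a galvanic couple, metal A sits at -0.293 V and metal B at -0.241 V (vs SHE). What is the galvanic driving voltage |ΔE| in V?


Driving voltage is the absolute potential difference.
|ΔE| = |-0.293 − (-0.241)| = 0.052 V

0.052 V


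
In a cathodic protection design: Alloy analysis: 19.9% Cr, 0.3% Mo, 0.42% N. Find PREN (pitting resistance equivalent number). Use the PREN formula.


Apply the PREN formula: PREN = Cr + 3.3*Mo + 16*N
PREN = 19.9 + 3.3*0.3 + 16*0.42
PREN = 19.9 + 0.99 + 6.72 = 27.61

27.61


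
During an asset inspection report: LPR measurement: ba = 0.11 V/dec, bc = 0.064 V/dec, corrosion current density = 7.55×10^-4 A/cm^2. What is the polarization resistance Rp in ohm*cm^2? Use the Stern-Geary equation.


Apply the Stern-Geary equation: Rp = ba*bc / (2.303*icorr*(ba+bc))
ba*bc = 0.11*0.064 = 0.00704
ba+bc = 0.174; 2.303*icorr*(ba+bc) = 2.303*7.55×10^-4*0.174 = 3.0254511×10^-4
Rp = 0.00704 / 3.0254511×10^-4 = 23.27 ohm*cm^2

23.27 ohm*cm^2


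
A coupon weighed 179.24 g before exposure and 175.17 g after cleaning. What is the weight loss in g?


Weight loss = initial − final
WL = 179.24 − 175.17 = 4.07 g

4.07 g


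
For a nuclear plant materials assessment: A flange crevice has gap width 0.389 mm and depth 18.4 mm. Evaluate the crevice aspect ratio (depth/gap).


Aspect ratio = depth / gap
Ratio = 18.4 / 0.389 = 47.3

47.3


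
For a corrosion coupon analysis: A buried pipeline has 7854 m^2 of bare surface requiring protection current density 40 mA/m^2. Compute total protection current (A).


I = area * current density, then convert mA → A (÷1000)
I = 7854 * 40 / 1000 = 314.16 A

314.16 A


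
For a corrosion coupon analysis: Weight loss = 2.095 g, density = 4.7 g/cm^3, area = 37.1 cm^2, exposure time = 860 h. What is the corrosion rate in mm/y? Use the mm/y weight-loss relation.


Apply the mm/y weight-loss relation: CR = 87600 * W / (D * A * T)
Numerator: 87600 * 2.095 = 183522.0
Denominator: 4.7 * 37.1 * 860 = 149958.2
CR = 183522.0 / 149958.2 = 1.22382 mm/y

1.22382 mm/y


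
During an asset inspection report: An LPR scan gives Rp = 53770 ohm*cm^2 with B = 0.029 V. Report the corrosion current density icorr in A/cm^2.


Apply the Stern-Geary relation: icorr = B / Rp
icorr = 0.029 / 53770 = 5.393×10^-7 A/cm^2

5.393×10^-7 A/cm^2


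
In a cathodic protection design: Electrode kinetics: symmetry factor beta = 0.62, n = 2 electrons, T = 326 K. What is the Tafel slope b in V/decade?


Apply the Tafel slope relation: b = 2.303*R*T/(beta*n*F)
Numerator: 2.303 * 8.314 * 326 = 6241.97
Denominator: 0.62 * 2 * 96485 = 119641.4
b = 6241.97 / 119641.4 = 0.0522 V/decade

0.0522 V/decade


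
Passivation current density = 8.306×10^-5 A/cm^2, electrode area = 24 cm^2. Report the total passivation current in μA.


I = i_pass * A, then convert A → μA (×10^6)
I = 8.306×10^-5 * 24 * 10^6 = 1993.44 μA

1993.44 μA


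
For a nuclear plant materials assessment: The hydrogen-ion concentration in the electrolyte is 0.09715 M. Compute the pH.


pH = −log10[H+]
pH = −log10(0.09715) = 1.01

1.01


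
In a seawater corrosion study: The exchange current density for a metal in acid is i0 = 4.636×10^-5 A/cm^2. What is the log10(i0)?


i0 = 4.636×10^-5 A/cm^2
log10(i0) = -4.334

-4.334


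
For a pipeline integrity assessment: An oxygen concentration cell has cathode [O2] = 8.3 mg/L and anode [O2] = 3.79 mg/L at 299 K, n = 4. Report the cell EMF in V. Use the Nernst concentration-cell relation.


Apply the Nernst concentration-cell relation: E = (RT/nF)*ln(C_cathode/C_anode)
RT/nF = 8.314*299/(4*96485) = 0.00644112 V
ln(8.3/3.79) = 0.78389
E = 0.00644112 * 0.78389 = 0.00505 V

0.00505 V


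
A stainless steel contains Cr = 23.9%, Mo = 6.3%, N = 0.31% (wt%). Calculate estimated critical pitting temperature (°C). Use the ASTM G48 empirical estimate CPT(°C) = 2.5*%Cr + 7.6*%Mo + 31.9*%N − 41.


Apply the ASTM G48 empirical CPT estimate: CPT(°C) = 2.5*%Cr + 7.6*%Mo + 31.9*%N − 41
2.5*23.9 = 59.75; 7.6*6.3 = 47.88; 31.9*0.31 = 9.889
CPT = 59.75 + 47.88 + 9.889 − 41 = 76.519 °C
Rounded to 0.1 °C: CPT ≈ 76.5 °C

76.5 °C


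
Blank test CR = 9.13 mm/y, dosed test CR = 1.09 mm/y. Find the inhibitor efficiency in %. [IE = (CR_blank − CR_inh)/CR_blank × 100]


Apply the inhibitor-efficiency definition: IE = (CR_blank − CR_inh)/CR_blank × 100
IE = (9.13 − 1.09) / 9.13 × 100
IE = 8.04 / 9.13 × 100 = 88.1 %

88.1 %


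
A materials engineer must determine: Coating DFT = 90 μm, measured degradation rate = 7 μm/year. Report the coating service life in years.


Service life = thickness / degradation rate
Life = 90 / 7 = 12.9 years

12.9 years


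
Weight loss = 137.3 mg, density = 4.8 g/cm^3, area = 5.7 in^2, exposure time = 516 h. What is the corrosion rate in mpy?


Apply the mpy weight-loss relation: CR = 534 * W / (D * A * T)
Numerator: 534 * 137.3 = 73318.2
Denominator: 4.8 * 5.7 * 516 = 14117.76
CR = 73318.2 / 14117.76 = 5.193 mpy

5.193 mpy


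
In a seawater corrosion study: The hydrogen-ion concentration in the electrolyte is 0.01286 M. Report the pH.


pH = −log10[H+]
pH = −log10(0.01286) = 1.89

1.89


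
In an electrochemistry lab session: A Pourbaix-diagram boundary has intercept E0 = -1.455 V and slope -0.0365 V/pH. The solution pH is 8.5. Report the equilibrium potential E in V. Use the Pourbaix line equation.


Apply the Pourbaix line equation: E = E0 + slope*pH
E = -1.455 + (-0.0365)*8.5 = -1.455 + (-0.31025) = -1.76525 V
Rounded to 3 decimal places: E = -1.765 V

-1.765 V


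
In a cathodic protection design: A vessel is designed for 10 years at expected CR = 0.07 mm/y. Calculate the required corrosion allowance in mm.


Corrosion allowance = CR × design life
CA = 0.07 * 10 = 0.7 mm

0.7 mm


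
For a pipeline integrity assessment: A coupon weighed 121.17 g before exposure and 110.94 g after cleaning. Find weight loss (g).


Weight loss = initial − final
WL = 121.17 − 110.94 = 10.23 g

10.23 g


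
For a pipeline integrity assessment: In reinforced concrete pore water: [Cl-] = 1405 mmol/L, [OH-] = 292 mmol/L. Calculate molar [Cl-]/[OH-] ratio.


Threshold parameter = [Cl-] / [OH-] (molar basis; both in mmol/L, so units cancel)
Ratio = 1405 / 292 = 4.81

4.81


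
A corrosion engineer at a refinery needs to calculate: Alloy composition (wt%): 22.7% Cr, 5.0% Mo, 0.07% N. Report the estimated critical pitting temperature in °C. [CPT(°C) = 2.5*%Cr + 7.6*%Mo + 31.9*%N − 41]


Apply the ASTM G48 empirical CPT estimate: CPT(°C) = 2.5*%Cr + 7.6*%Mo + 31.9*%N − 41
2.5*22.7 = 56.75; 7.6*5.0 = 38; 31.9*0.07 = 2.233
CPT = 56.75 + 38 + 2.233 − 41 = 55.983 °C
Rounded to 0.1 °C: CPT ≈ 56.0 °C

56.0 °C


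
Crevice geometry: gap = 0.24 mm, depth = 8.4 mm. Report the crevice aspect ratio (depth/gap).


Aspect ratio = depth / gap
Ratio = 8.4 / 0.24 = 35.0

35.0


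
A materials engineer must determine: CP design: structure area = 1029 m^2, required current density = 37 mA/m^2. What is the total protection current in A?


I = area * current density, then convert mA → A (÷1000)
I = 1029 * 37 / 1000 = 38.07 A

38.07 A


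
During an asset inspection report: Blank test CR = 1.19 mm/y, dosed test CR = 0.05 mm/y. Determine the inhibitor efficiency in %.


Apply the inhibitor-efficiency definition: IE = (CR_blank − CR_inh)/CR_blank × 100
IE = (1.19 − 0.05) / 1.19 × 100
IE = 1.14 / 1.19 × 100 = 95.8 %

95.8 %


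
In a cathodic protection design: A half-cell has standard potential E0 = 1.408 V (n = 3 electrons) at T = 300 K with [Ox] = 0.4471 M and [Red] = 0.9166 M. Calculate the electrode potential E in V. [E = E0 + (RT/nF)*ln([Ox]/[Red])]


Apply the Nernst equation: E = E0 + (RT/nF)*ln([Ox]/[Red])
Step 1: RT/nF = 8.314*300/(3*96485) = 0.00861688 V
Step 2: [Ox]/[Red] = 0.4471/0.9166 = 0.487781
Step 3: ln(0.487781) = -0.717889
Step 4: correction = 0.00861688 * -0.717889 = -0.006 V
E = 1.408 + -0.006 = 1.402 V

1.402 V


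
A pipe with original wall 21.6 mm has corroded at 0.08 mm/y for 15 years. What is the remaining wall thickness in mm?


Remaining wall = original − CR × time
t = 21.6 − 0.08*15 = 21.6 − 1.2 = 20.4 mm

20.4 mm


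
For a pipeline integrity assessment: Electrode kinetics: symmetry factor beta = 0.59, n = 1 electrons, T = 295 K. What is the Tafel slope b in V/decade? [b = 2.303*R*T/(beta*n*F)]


Apply the Tafel slope relation: b = 2.303*R*T/(beta*n*F)
Numerator: 2.303 * 8.314 * 295 = 5648.41
Denominator: 0.59 * 1 * 96485 = 56926.15
b = 5648.41 / 56926.15 = 0.099 V/decade

0.099 V/decade


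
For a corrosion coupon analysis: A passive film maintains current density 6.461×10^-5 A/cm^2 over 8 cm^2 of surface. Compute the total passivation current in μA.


I = i_pass * A, then convert A → μA (×10^6)
I = 6.461×10^-5 * 8 * 10^6 = 516.88 μA

516.88 μA


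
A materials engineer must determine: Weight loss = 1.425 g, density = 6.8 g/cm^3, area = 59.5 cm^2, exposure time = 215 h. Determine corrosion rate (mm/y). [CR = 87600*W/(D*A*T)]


Apply the mm/y weight-loss relation: CR = 87600 * W / (D * A * T)
Numerator: 87600 * 1.425 = 124830.0
Denominator: 6.8 * 59.5 * 215 = 86989.0
CR = 124830.0 / 86989.0 = 1.43501 mm/y

1.43501 mm/y


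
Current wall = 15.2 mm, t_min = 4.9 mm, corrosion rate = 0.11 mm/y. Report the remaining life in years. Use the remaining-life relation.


Apply the remaining-life relation: RL = (t_current − t_min) / CR
RL = (15.2 − 4.9) / 0.11 = 10.3 / 0.11 = 93.6 years

93.6 years


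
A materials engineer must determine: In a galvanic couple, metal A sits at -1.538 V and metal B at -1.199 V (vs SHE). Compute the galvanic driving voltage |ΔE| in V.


Driving voltage is the absolute potential difference.
|ΔE| = |-1.538 − (-1.199)| = 0.339 V

0.339 V


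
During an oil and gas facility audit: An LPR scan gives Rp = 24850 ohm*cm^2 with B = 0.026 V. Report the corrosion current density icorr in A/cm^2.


Apply the Stern-Geary relation: icorr = B / Rp
icorr = 0.026 / 24850 = 1.046×10^-6 A/cm^2

1.046×10^-6 A/cm^2


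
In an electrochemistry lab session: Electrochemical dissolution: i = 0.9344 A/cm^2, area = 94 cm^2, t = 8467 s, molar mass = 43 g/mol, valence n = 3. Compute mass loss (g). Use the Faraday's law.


Apply Faraday's law: m = i*A*t*M / (n*F)
Total charge passed Q = i*A*t = 0.9344*94*8467 = 743687.0912 C
m = Q*M/(n*F) = 743687.0912*43/(3*96485) = 110.4785 g

110.4785 g


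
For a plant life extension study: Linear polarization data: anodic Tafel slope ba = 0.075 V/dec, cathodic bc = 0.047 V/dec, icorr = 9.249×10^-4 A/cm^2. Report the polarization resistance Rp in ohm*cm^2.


Apply the Stern-Geary equation: Rp = ba*bc / (2.303*icorr*(ba+bc))
ba*bc = 0.075*0.047 = 0.003525
ba+bc = 0.122; 2.303*icorr*(ba+bc) = 2.303*9.249×10^-4*0.122 = 2.5986545×10^-4
Rp = 0.003525 / 2.5986545×10^-4 = 13.6 ohm*cm^2

13.6 ohm*cm^2


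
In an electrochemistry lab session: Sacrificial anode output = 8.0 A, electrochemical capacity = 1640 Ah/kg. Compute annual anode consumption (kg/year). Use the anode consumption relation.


Annual consumption = current * hours per year / capacity
Rate = 8.0 * 8760 / 1640 = 42.7 kg/year

42.7 kg/year


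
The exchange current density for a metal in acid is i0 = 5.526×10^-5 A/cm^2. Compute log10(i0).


i0 = 5.526×10^-5 A/cm^2
log10(i0) = -4.258

-4.258


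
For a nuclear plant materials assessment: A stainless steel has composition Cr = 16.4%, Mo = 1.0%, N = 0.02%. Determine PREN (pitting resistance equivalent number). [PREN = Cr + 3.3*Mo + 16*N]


Apply the PREN formula: PREN = Cr + 3.3*Mo + 16*N
PREN = 16.4 + 3.3*1.0 + 16*0.02
PREN = 16.4 + 3.3 + 0.32 = 20.02

20.02


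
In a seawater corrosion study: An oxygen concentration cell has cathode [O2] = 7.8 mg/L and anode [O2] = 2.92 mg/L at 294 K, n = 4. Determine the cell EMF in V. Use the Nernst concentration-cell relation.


Apply the Nernst concentration-cell relation: E = (RT/nF)*ln(C_cathode/C_anode)
RT/nF = 8.314*294/(4*96485) = 0.00633341 V
ln(7.8/2.92) = 0.98254
E = 0.00633341 * 0.98254 = 0.00622 V

0.00622 V


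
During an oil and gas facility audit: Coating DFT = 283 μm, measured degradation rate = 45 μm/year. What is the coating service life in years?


Service life = thickness / degradation rate
Life = 283 / 45 = 6.3 years

6.3 years


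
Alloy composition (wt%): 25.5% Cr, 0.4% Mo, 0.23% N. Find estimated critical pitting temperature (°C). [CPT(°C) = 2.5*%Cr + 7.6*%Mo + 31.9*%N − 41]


Apply the ASTM G48 empirical CPT estimate: CPT(°C) = 2.5*%Cr + 7.6*%Mo + 31.9*%N − 41
2.5*25.5 = 63.75; 7.6*0.4 = 3.04; 31.9*0.23 = 7.337
CPT = 63.75 + 3.04 + 7.337 − 41 = 33.127 °C
Rounded to 0.1 °C: CPT ≈ 33.1 °C

33.1 °C


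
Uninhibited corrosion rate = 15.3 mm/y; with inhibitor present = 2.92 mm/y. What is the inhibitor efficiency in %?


Apply the inhibitor-efficiency definition: IE = (CR_blank − CR_inh)/CR_blank × 100
IE = (15.3 − 2.92) / 15.3 × 100
IE = 12.38 / 15.3 × 100 = 80.9 %

80.9 %


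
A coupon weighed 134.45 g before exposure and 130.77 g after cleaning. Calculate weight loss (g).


Weight loss = initial − final
WL = 134.45 − 130.77 = 3.68 g

3.68 g


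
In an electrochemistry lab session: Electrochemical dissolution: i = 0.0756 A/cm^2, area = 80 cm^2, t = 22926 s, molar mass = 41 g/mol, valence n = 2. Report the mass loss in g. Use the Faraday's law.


Apply Faraday's law: m = i*A*t*M / (n*F)
Total charge passed Q = i*A*t = 0.0756*80*22926 = 138656.448 C
m = Q*M/(n*F) = 138656.448*41/(2*96485) = 29.46 g

29.46 g


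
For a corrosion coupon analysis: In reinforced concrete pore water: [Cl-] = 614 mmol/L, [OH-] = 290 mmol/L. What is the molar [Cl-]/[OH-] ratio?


Threshold parameter = [Cl-] / [OH-] (molar basis; both in mmol/L, so units cancel)
Ratio = 614 / 290 = 2.12

2.12


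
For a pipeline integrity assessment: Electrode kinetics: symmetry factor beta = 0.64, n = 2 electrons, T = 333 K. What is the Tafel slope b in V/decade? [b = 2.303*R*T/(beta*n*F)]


Apply the Tafel slope relation: b = 2.303*R*T/(beta*n*F)
Numerator: 2.303 * 8.314 * 333 = 6376.0
Denominator: 0.64 * 2 * 96485 = 123500.8
b = 6376.0 / 123500.8 = 0.052 V/decade

0.052 V/decade


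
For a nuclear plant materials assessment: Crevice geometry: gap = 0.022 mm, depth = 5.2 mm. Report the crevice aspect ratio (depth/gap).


Aspect ratio = depth / gap
Ratio = 5.2 / 0.022 = 236.4

236.4


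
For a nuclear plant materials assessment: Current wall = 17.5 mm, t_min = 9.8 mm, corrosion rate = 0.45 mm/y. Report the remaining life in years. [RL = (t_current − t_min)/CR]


Apply the remaining-life relation: RL = (t_current − t_min) / CR
RL = (17.5 − 9.8) / 0.45 = 7.7 / 0.45 = 17.1 years

17.1 years


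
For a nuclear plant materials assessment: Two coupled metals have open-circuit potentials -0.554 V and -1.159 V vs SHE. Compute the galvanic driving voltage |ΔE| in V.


Driving voltage is the absolute potential difference.
|ΔE| = |-0.554 − (-1.159)| = 0.605 V

0.605 V


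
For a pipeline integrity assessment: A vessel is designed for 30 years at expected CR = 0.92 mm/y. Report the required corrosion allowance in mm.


Corrosion allowance = CR × design life
CA = 0.92 * 30 = 27.6 mm

27.6 mm


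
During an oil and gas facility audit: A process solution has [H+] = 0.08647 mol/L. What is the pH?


pH = −log10[H+]
pH = −log10(0.08647) = 1.06

1.06


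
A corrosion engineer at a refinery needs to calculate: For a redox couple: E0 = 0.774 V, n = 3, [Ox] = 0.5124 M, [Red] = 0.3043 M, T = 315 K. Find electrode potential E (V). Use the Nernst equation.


Apply the Nernst equation: E = E0 + (RT/nF)*ln([Ox]/[Red])
Step 1: RT/nF = 8.314*315/(3*96485) = 0.00904773 V
Step 2: [Ox]/[Red] = 0.5124/0.3043 = 1.683865
Step 3: ln(1.683865) = 0.521092
Step 4: correction = 0.00904773 * 0.521092 = 0.005 V
E = 0.774 + 0.005 = 0.779 V

0.779 V


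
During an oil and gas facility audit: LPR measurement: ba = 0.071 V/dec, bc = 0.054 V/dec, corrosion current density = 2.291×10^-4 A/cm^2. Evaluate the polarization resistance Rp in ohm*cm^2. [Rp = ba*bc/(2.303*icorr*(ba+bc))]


Apply the Stern-Geary equation: Rp = ba*bc / (2.303*icorr*(ba+bc))
ba*bc = 0.071*0.054 = 0.003834
ba+bc = 0.125; 2.303*icorr*(ba+bc) = 2.303*2.291×10^-4*0.125 = 6.5952162×10^-5
Rp = 0.003834 / 6.5952162×10^-5 = 58.13 ohm*cm^2

58.13 ohm*cm^2


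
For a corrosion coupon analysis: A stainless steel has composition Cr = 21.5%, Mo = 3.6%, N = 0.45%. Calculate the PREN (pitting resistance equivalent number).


Apply the PREN formula: PREN = Cr + 3.3*Mo + 16*N
PREN = 21.5 + 3.3*3.6 + 16*0.45
PREN = 21.5 + 11.88 + 7.2 = 40.58

40.58


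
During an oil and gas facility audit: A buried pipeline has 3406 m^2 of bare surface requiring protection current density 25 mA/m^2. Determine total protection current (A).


I = area * current density, then convert mA → A (÷1000)
I = 3406 * 25 / 1000 = 85.15 A

85.15 A


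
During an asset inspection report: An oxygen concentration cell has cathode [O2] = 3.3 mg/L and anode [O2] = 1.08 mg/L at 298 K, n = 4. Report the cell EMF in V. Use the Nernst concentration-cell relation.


Apply the Nernst concentration-cell relation: E = (RT/nF)*ln(C_cathode/C_anode)
RT/nF = 8.314*298/(4*96485) = 0.00641958 V
ln(3.3/1.08) = 1.11696
E = 0.00641958 * 1.11696 = 0.00717 V

0.00717 V


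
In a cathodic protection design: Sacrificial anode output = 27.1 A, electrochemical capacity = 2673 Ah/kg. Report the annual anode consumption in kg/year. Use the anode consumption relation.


Annual consumption = current * hours per year / capacity
Rate = 27.1 * 8760 / 2673 = 88.8 kg/year

88.8 kg/year


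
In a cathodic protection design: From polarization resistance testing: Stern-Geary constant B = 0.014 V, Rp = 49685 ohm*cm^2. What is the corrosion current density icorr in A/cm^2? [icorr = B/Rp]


Apply the Stern-Geary relation: icorr = B / Rp
icorr = 0.014 / 49685 = 2.818×10^-7 A/cm^2

2.818×10^-7 A/cm^2


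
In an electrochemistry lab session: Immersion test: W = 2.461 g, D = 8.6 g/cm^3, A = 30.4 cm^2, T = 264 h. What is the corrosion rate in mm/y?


Apply the mm/y weight-loss relation: CR = 87600 * W / (D * A * T)
Numerator: 87600 * 2.461 = 215583.6
Denominator: 8.6 * 30.4 * 264 = 69020.16
CR = 215583.6 / 69020.16 = 3.12349 mm/y

3.12349 mm/y


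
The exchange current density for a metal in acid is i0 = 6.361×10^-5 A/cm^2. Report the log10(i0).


i0 = 6.361×10^-5 A/cm^2
log10(i0) = -4.196

-4.196


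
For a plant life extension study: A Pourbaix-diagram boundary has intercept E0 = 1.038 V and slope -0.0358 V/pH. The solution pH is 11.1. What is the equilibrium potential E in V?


Apply the Pourbaix line equation: E = E0 + slope*pH
E = 1.038 + (-0.0358)*11.1 = 1.038 + (-0.39738) = 0.64062 V
Rounded to 3 decimal places: E = 0.641 V

0.641 V


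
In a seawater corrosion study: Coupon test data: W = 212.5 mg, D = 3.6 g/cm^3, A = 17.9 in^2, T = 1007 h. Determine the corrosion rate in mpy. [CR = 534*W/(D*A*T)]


Apply the mpy weight-loss relation: CR = 534 * W / (D * A * T)
Numerator: 534 * 212.5 = 113475.0
Denominator: 3.6 * 17.9 * 1007 = 64891.08
CR = 113475.0 / 64891.08 = 1.7487 mpy

1.7487 mpy


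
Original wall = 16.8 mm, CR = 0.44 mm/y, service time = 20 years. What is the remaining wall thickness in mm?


Remaining wall = original − CR × time
t = 16.8 − 0.44*20 = 16.8 − 8.8 = 8.0 mm

8.0 mm


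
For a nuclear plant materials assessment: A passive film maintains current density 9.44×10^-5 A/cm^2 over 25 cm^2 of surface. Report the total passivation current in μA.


I = i_pass * A, then convert A → μA (×10^6)
I = 9.44×10^-5 * 25 * 10^6 = 2360.0 μA

2360.0 μA


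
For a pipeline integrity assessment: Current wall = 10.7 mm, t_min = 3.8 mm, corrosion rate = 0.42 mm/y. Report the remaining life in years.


Apply the remaining-life relation: RL = (t_current − t_min) / CR
RL = (10.7 − 3.8) / 0.42 = 6.9 / 0.42 = 16.4 years

16.4 years


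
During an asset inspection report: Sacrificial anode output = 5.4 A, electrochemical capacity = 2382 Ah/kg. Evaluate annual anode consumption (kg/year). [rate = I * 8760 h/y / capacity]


Annual consumption = current * hours per year / capacity
Rate = 5.4 * 8760 / 2382 = 19.9 kg/year

19.9 kg/year


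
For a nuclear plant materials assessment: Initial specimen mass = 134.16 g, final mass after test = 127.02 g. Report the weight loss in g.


Weight loss = initial − final
WL = 134.16 − 127.02 = 7.14 g

7.14 g


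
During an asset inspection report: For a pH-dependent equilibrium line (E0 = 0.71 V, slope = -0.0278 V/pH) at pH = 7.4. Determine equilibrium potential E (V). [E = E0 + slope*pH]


Apply the Pourbaix line equation: E = E0 + slope*pH
E = 0.71 + (-0.0278)*7.4 = 0.71 + (-0.20572) = 0.50428 V
Rounded to 4 decimal places: E = 0.5043 V

0.5043 V


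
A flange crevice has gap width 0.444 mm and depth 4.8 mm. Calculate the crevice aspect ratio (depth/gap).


Aspect ratio = depth / gap
Ratio = 4.8 / 0.444 = 10.8

10.8


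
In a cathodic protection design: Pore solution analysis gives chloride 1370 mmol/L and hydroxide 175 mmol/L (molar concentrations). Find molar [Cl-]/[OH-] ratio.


Threshold parameter = [Cl-] / [OH-] (molar basis; both in mmol/L, so units cancel)
Ratio = 1370 / 175 = 7.83

7.83


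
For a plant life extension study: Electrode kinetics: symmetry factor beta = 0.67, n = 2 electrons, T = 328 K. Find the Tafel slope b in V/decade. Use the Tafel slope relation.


Apply the Tafel slope relation: b = 2.303*R*T/(beta*n*F)
Numerator: 2.303 * 8.314 * 328 = 6280.26
Denominator: 0.67 * 2 * 96485 = 129289.9
b = 6280.26 / 129289.9 = 0.0486 V/decade

0.0486 V/decade


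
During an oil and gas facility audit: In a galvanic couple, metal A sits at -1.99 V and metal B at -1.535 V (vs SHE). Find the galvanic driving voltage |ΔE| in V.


Driving voltage is the absolute potential difference.
|ΔE| = |-1.99 − (-1.535)| = 0.455 V

0.455 V


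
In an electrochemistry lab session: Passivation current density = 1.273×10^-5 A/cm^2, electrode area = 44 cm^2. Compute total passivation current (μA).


I = i_pass * A, then convert A → μA (×10^6)
I = 1.273×10^-5 * 44 * 10^6 = 560.12 μA

560.12 μA


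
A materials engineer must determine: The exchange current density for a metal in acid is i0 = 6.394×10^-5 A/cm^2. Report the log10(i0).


i0 = 6.394×10^-5 A/cm^2
log10(i0) = -4.194

-4.194


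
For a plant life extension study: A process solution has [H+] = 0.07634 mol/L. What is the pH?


pH = −log10[H+]
pH = −log10(0.07634) = 1.12

1.12


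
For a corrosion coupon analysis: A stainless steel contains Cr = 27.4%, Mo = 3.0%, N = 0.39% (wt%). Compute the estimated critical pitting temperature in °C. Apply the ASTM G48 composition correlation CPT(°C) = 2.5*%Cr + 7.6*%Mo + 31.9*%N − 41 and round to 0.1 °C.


Apply the ASTM G48 empirical CPT estimate: CPT(°C) = 2.5*%Cr + 7.6*%Mo + 31.9*%N − 41
2.5*27.4 = 68.5; 7.6*3.0 = 22.8; 31.9*0.39 = 12.441
CPT = 68.5 + 22.8 + 12.441 − 41 = 62.741 °C
Rounded to 0.1 °C: CPT ≈ 62.7 °C

62.7 °C


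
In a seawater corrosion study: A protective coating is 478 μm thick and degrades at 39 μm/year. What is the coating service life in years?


Service life = thickness / degradation rate
Life = 478 / 39 = 12.3 years

12.3 years


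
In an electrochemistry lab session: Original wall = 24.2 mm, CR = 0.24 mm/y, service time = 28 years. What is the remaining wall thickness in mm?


Remaining wall = original − CR × time
t = 24.2 − 0.24*28 = 24.2 − 6.72 = 17.48 mm

17.48 mm


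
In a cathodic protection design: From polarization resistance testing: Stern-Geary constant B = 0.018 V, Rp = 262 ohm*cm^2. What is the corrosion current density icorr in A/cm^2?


Apply the Stern-Geary relation: icorr = B / Rp
icorr = 0.018 / 262 = 6.87×10^-5 A/cm^2

6.87×10^-5 A/cm^2


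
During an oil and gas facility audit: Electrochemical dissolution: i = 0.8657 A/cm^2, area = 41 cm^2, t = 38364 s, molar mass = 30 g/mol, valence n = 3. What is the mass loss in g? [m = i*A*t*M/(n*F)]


Apply Faraday's law: m = i*A*t*M / (n*F)
Total charge passed Q = i*A*t = 0.8657*41*38364 = 1361680.3068 C
m = Q*M/(n*F) = 1361680.3068*30/(3*96485) = 141.1287 g

141.1287 g


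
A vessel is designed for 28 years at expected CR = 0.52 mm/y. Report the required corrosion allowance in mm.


Corrosion allowance = CR × design life
CA = 0.52 * 28 = 14.56 mm

14.56 mm


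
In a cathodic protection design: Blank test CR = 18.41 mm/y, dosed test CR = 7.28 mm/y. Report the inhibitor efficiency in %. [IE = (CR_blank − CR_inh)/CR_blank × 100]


Apply the inhibitor-efficiency definition: IE = (CR_blank − CR_inh)/CR_blank × 100
IE = (18.41 − 7.28) / 18.41 × 100
IE = 11.13 / 18.41 × 100 = 60.5 %

60.5 %


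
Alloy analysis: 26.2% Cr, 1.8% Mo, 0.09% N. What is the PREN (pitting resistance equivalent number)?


Apply the PREN formula: PREN = Cr + 3.3*Mo + 16*N
PREN = 26.2 + 3.3*1.8 + 16*0.09
PREN = 26.2 + 5.94 + 1.44 = 33.58

33.58


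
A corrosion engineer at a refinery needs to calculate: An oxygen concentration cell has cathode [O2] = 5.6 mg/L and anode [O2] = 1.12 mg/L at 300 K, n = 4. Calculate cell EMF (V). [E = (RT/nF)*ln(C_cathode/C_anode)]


Apply the Nernst concentration-cell relation: E = (RT/nF)*ln(C_cathode/C_anode)
RT/nF = 8.314*300/(4*96485) = 0.00646266 V
ln(5.6/1.12) = 1.60944
E = 0.00646266 * 1.60944 = 0.0104 V

0.0104 V


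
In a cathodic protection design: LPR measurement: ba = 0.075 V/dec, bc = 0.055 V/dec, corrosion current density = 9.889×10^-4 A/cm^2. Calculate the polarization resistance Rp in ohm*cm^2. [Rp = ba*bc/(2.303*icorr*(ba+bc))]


Apply the Stern-Geary equation: Rp = ba*bc / (2.303*icorr*(ba+bc))
ba*bc = 0.075*0.055 = 0.004125
ba+bc = 0.13; 2.303*icorr*(ba+bc) = 2.303*9.889×10^-4*0.13 = 2.9606677×10^-4
Rp = 0.004125 / 2.9606677×10^-4 = 13.9 ohm*cm^2

13.9 ohm*cm^2


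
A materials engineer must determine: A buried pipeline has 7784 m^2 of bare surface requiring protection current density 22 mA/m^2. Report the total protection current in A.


I = area * current density, then convert mA → A (÷1000)
I = 7784 * 22 / 1000 = 171.25 A

171.25 A


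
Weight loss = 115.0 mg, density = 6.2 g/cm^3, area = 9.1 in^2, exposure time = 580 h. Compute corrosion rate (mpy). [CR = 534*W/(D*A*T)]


Apply the mpy weight-loss relation: CR = 534 * W / (D * A * T)
Numerator: 534 * 115.0 = 61410.0
Denominator: 6.2 * 9.1 * 580 = 32723.6
CR = 61410.0 / 32723.6 = 1.8766 mpy

1.8766 mpy


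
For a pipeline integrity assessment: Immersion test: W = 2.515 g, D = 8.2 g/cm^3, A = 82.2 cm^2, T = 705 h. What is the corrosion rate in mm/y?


Apply the mm/y weight-loss relation: CR = 87600 * W / (D * A * T)
Numerator: 87600 * 2.515 = 220314.0
Denominator: 8.2 * 82.2 * 705 = 475198.2
CR = 220314.0 / 475198.2 = 0.46363 mm/y

0.46363 mm/y


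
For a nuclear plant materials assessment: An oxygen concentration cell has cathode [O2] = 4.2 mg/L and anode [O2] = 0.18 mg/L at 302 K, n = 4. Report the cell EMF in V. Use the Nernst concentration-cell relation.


Apply the Nernst concentration-cell relation: E = (RT/nF)*ln(C_cathode/C_anode)
RT/nF = 8.314*302/(4*96485) = 0.00650575 V
ln(4.2/0.18) = 3.14988
E = 0.00650575 * 3.14988 = 0.02049 V

0.02049 V


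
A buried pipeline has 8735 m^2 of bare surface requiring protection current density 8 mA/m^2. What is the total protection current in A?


I = area * current density, then convert mA → A (÷1000)
I = 8735 * 8 / 1000 = 69.88 A

69.88 A


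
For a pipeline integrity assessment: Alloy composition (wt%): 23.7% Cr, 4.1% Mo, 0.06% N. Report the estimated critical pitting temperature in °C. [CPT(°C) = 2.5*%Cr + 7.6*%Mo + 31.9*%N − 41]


Apply the ASTM G48 empirical CPT estimate: CPT(°C) = 2.5*%Cr + 7.6*%Mo + 31.9*%N − 41
2.5*23.7 = 59.25; 7.6*4.1 = 31.16; 31.9*0.06 = 1.914
CPT = 59.25 + 31.16 + 1.914 − 41 = 51.324 °C
Rounded to 0.1 °C: CPT ≈ 51.3 °C

51.3 °C


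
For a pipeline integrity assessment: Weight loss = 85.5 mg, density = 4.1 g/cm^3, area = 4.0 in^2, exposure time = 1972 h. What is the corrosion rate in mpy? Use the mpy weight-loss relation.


Apply the mpy weight-loss relation: CR = 534 * W / (D * A * T)
Numerator: 534 * 85.5 = 45657.0
Denominator: 4.1 * 4.0 * 1972 = 32340.8
CR = 45657.0 / 32340.8 = 1.41175 mpy

1.41175 mpy


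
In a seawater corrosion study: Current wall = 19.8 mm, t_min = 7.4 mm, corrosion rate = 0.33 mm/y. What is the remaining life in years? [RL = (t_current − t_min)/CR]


Apply the remaining-life relation: RL = (t_current − t_min) / CR
RL = (19.8 − 7.4) / 0.33 = 12.4 / 0.33 = 37.6 years

37.6 years


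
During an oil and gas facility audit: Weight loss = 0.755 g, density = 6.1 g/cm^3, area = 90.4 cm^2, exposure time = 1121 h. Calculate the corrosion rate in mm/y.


Apply the mm/y weight-loss relation: CR = 87600 * W / (D * A * T)
Numerator: 87600 * 0.755 = 66138.0
Denominator: 6.1 * 90.4 * 1121 = 618164.24
CR = 66138.0 / 618164.24 = 0.107 mm/y

0.107 mm/y


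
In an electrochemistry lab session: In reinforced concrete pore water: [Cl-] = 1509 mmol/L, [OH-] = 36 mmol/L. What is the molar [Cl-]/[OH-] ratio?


Threshold parameter = [Cl-] / [OH-] (molar basis; both in mmol/L, so units cancel)
Ratio = 1509 / 36 = 41.92

41.92


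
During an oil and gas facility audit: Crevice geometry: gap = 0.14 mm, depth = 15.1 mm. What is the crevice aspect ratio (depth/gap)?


Aspect ratio = depth / gap
Ratio = 15.1 / 0.14 = 107.9

107.9


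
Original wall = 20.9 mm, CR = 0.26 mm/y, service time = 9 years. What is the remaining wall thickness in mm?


Remaining wall = original − CR × time
t = 20.9 − 0.26*9 = 20.9 − 2.34 = 18.56 mm

18.56 mm


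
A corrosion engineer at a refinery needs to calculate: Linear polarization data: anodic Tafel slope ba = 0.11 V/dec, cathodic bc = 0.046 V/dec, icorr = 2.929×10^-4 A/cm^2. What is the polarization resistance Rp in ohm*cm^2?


Apply the Stern-Geary equation: Rp = ba*bc / (2.303*icorr*(ba+bc))
ba*bc = 0.11*0.046 = 0.00506
ba+bc = 0.156; 2.303*icorr*(ba+bc) = 2.303*2.929×10^-4*0.156 = 1.052296×10^-4
Rp = 0.00506 / 1.052296×10^-4 = 48.1 ohm*cm^2

48.1 ohm*cm^2
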